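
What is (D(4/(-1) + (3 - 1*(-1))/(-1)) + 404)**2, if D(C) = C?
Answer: 156816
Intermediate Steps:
(D(4/(-1) + (3 - 1*(-1))/(-1)) + 404)**2 = ((4/(-1) + (3 - 1*(-1))/(-1)) + 404)**2 = ((4*(-1) + (3 + 1)*(-1)) + 404)**2 = ((-4 + 4*(-1)) + 404)**2 = ((-4 - 4) + 404)**2 = (-8 + 404)**2 = 396**2 = 156816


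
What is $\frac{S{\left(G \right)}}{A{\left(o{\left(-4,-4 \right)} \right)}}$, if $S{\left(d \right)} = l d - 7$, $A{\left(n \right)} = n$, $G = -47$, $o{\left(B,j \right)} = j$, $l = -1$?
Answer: $-10$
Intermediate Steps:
$S{\left(d \right)} = -7 - d$ ($S{\left(d \right)} = - d - 7 = -7 - d$)
$\frac{S{\left(G \right)}}{A{\left(o{\left(-4,-4 \right)} \right)}} = \frac{-7 - -47}{-4} = \left(-7 + 47\right) \left(- \frac{1}{4}\right) = 40 \left(- \frac{1}{4}\right) = -10$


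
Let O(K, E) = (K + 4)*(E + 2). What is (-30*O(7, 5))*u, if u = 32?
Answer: -73920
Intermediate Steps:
O(K, E) = (2 + E)*(4 + K) (O(K, E) = (4 + K)*(2 + E) = (2 + E)*(4 + K))
(-30*O(7, 5))*u = -30*(8 + 2*7 + 4*5 + 5*7)*32 = -30*(8 + 14 + 20 + 35)*32 = -30*77*32 = -2310*32 = -73920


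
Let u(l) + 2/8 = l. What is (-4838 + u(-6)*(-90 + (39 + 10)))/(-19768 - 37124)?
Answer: 6109/75856 ≈ 0.080534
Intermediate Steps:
u(l) = -1/4 + l
(-4838 + u(-6)*(-90 + (39 + 10)))/(-19768 - 37124) = (-4838 + (-1/4 - 6)*(-90 + (39 + 10)))/(-19768 - 37124) = (-4838 - 25*(-90 + 49)/4)/(-56892) = (-4838 - 25/4*(-41))*(-1/56892) = (-4838 + 1025/4)*(-1/56892) = -18327/4*(-1/56892) = 6109/75856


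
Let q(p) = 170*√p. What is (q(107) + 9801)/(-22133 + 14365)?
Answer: -9801/7768 - 85*√107/3884 ≈ -1.4881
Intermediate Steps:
(q(107) + 9801)/(-22133 + 14365) = (170*√107 + 9801)/(-22133 + 14365) = (9801 + 170*√107)/(-7768) = (9801 + 170*√107)*(-1/7768) = -9801/7768 - 85*√107/3884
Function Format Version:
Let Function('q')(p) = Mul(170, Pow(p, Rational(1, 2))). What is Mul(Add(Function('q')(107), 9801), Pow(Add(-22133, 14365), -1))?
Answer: Add(Rational(-9801, 7768), Mul(Rational(-85, 3884), Pow(107, Rational(1, 2)))) ≈ -1.4881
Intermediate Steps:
Mul(Add(Function('q')(107), 9801), Pow(Add(-22133, 14365), -1)) = Mul(Add(Mul(170, Pow(107, Rational(1, 2))), 9801), Pow(Add(-22133, 14365), -1)) = Mul(Add(9801, Mul(170, Pow(107, Rational(1, 2)))), Pow(-7768, -1)) = Mul(Add(9801, Mul(170, Pow(107, Rational(1, 2)))), Rational(-1, 7768)) = Add(Rational(-9801, 7768), Mul(Rational(-85, 3884), Pow(107, Rational(1, 2))))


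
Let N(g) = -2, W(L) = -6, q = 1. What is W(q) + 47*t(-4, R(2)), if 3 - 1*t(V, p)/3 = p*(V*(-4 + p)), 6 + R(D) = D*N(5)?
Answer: 79377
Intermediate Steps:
R(D) = -6 - 2*D (R(D) = -6 + D*(-2) = -6 - 2*D)
t(V, p) = 9 - 3*V*p*(-4 + p) (t(V, p) = 9 - 3*p*V*(-4 + p) = 9 - 3*V*p*(-4 + p))
W(q) + 47*t(-4, R(2)) = -6 + 47*(9 - 3*(-4)*(-6 - 2*2)² + 12*(-4)*(-6 - 2*2)) = -6 + 47*(9 - 3*(-4)*(-6 - 4)² + 12*(-4)*(-6 - 4)) = -6 + 47*(9 - 3*(-4)*(-10)² + 12*(-4)*(-10)) = -6 + 47*(9 - 3*(-4)*100 + 480) = -6 + 47*(9 + 1200 + 480) = -6 + 47*1689 = -6 + 79383 = 79377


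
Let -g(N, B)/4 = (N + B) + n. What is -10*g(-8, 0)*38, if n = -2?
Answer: -15200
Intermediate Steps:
g(N, B) = 8 - 4*B - 4*N (g(N, B) = -4*((N + B) - 2) = -4*((B + N) - 2) = -4*(-2 + B + N) = 8 - 4*B - 4*N)
-10*g(-8, 0)*38 = -10*(8 - 4*0 - 4*(-8))*38 = -10*(8 + 0 + 32)*38 = -10*40*38 = -400*38 = -15200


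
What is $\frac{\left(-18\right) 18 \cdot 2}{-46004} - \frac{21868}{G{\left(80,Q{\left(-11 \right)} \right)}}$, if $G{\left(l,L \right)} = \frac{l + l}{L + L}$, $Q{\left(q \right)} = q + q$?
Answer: $\frac{691637257}{115010} \approx 6013.7$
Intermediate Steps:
$Q{\left(q \right)} = 2 q$
$G{\left(l,L \right)} = \frac{l}{L}$ ($G{\left(l,L \right)} = \frac{2 l}{2 L} = 2 l \frac{1}{2 L} = \frac{l}{L}$)
$\frac{\left(-18\right) 18 \cdot 2}{-46004} - \frac{21868}{G{\left(80,Q{\left(-11 \right)} \right)}} = \frac{\left(-18\right) 18 \cdot 2}{-46004} - \frac{21868}{80 \frac{1}{2 \left(-11\right)}} = \left(-324\right) 2 \left(- \frac{1}{46004}\right) - \frac{21868}{80 \frac{1}{-22}} = \left(-648\right) \left(- \frac{1}{46004}\right) - \frac{21868}{80 \left(- \frac{1}{22}\right)} = \frac{162}{11501} - \frac{21868}{- \frac{40}{11}} = \frac{162}{11501} - - \frac{60137}{10} = \frac{162}{11501} + \frac{60137}{10} = \frac{691637257}{115010}$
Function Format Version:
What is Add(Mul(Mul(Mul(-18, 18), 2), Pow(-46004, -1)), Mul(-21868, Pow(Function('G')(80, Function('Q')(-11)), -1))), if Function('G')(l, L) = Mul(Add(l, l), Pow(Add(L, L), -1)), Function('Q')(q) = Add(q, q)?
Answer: Rational(691637257, 115010) ≈ 6013.7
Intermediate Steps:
Function('Q')(q) = Mul(2, q)
Function('G')(l, L) = Mul(l, Pow(L, -1)) (Function('G')(l, L) = Mul(Mul(2, l), Pow(Mul(2, L), -1)) = Mul(Mul(2, l), Mul(Rational(1, 2), Pow(L, -1))) = Mul(l, Pow(L, -1)))
Add(Mul(Mul(Mul(-18, 18), 2), Pow(-46004, -1)), Mul(-21868, Pow(Function('G')(80, Function('Q')(-11)), -1))) = Add(Mul(Mul(Mul(-18, 18), 2), Pow(-46004, -1)), Mul(-21868, Pow(Mul(80, Pow(Mul(2, -11), -1)), -1))) = Add(Mul(Mul(-324, 2), Rational(-1, 46004)), Mul(-21868, Pow(Mul(80, Pow(-22, -1)), -1))) = Add(Mul(-648, Rational(-1, 46004)), Mul(-21868, Pow(Mul(80, Rational(-1, 22)), -1))) = Add(Rational(162, 11501), Mul(-21868, Pow(Rational(-40, 11), -1))) = Add(Rational(162, 11501), Mul(-21868, Rational(-11, 40))) = Add(Rational(162, 11501), Rational(60137, 10)) = Rational(691637257, 115010)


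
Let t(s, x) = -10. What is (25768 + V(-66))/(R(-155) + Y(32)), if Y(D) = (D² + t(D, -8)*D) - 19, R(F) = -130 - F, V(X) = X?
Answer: 181/5 ≈ 36.200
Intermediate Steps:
Y(D) = -19 + D² - 10*D (Y(D) = (D² - 10*D) - 19 = -19 + D² - 10*D)
(25768 + V(-66))/(R(-155) + Y(32)) = (25768 - 66)/((-130 - 1*(-155)) + (-19 + 32² - 10*32)) = 25702/((-130 + 155) + (-19 + 1024 - 320)) = 25702/(25 + 685) = 25702/710 = 25702*(1/710) = 181/5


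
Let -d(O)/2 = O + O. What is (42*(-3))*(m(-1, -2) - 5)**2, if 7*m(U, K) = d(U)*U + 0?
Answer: -27378/7 ≈ -3911.1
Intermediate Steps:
d(O) = -4*O (d(O) = -2*(O + O) = -4*O)
m(U, K) = -4*U**2/7 (m(U, K) = ((-4*U)*U + 0)/7 = (-4*U**2 + 0)/7 = (-4*U**2)/7 = -4*U**2/7)
(42*(-3))*(m(-1, -2) - 5)**2 = (42*(-3))*(-4/7*(-1)**2 - 5)**2 = -126*(-4/7*1 - 5)**2 = -126*(-4/7 - 5)**2 = -126*(-39/7)**2 = -126*1521/49 = -27378/7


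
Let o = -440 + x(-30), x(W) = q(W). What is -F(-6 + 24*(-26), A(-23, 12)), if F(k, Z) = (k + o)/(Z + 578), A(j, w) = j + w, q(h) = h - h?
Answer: 1070/567 ≈ 1.8871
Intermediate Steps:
q(h) = 0
x(W) = 0
o = -440 (o = -440 + 0 = -440)
F(k, Z) = (-440 + k)/(578 + Z) (F(k, Z) = (k - 440)/(Z + 578) = (-440 + k)/(578 + Z))
-F(-6 + 24*(-26), A(-23, 12)) = -(-440 + (-6 + 24*(-26)))/(578 + (-23 + 12)) = -(-440 + (-6 - 624))/(578 - 11) = -(-440 - 630)/567 = -(-1070)/567 = -1*(-1070/567) = 1070/567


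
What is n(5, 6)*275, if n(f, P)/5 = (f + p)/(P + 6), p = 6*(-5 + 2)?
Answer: -17875/12 ≈ -1489.6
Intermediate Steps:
p = -18 (p = 6*(-3) = -18)
n(f, P) = 5*(-18 + f)/(6 + P) (n(f, P) = 5*((f - 18)/(P + 6)) = 5*((-18 + f)/(6 + P)) = 5*(-18 + f)/(6 + P))
n(5, 6)*275 = (5*(-18 + 5)/(6 + 6))*275 = (5*(-13)/12)*275 = (5*(1/12)*(-13))*275 = -65/12*275 = -17875/12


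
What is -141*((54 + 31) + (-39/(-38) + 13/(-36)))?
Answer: -2753965/228 ≈ -12079.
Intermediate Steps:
-141*((54 + 31) + (-39/(-38) + 13/(-36))) = -141*(85 + (-39*(-1/38) + 13*(-1/36))) = -141*(85 + (39/38 - 13/36)) = -141*(85 + 455/684) = -141*58595/684 = -2753965/228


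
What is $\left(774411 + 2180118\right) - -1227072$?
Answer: $4181601$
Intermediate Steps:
$\left(774411 + 2180118\right) - -1227072 = 2954529 + 1227072 = 4181601$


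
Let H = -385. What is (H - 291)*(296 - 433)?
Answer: 92612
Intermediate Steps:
(H - 291)*(296 - 433) = (-385 - 291)*(296 - 433) = -676*(-137) = 92612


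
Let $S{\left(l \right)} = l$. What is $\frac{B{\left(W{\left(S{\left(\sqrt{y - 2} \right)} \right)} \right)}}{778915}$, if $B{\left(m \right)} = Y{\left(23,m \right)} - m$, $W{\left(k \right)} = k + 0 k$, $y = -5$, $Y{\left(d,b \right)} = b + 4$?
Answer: $\frac{4}{778915} \approx 5.1353 \cdot 10^{-6}$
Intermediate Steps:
$Y{\left(d,b \right)} = 4 + b$
$W{\left(k \right)} = k$ ($W{\left(k \right)} = k + 0 = k$)
$B{\left(m \right)} = 4$ ($B{\left(m \right)} = \left(4 + m\right) - m = 4$)
$\frac{B{\left(W{\left(S{\left(\sqrt{y - 2} \right)} \right)} \right)}}{778915} = \frac{4}{778915}$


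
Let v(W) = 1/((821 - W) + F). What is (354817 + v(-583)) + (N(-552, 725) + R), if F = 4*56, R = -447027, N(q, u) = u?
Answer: -148937579/1628 ≈ -91485.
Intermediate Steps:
F = 224
v(W) = 1/(1045 - W) (v(W) = 1/((821 - W) + 224) = 1/(1045 - W))
(354817 + v(-583)) + (N(-552, 725) + R) = (354817 + 1/(1045 - 1*(-583))) + (725 - 447027) = (354817 + 1/(1045 + 583)) - 446302 = (354817 + 1/1628) - 446302 = 577642077/1628 - 446302 = -148937579/1628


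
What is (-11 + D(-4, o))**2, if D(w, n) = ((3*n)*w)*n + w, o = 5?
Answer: 99225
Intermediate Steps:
D(w, n) = w + 3*w*n**2 (D(w, n) = (3*n*w)*n + w = 3*w*n**2 + w = w + 3*w*n**2)
(-11 + D(-4, o))**2 = (-11 - 4*(1 + 3*5**2))**2 = (-11 - 4*(1 + 3*25))**2 = (-11 - 4*(1 + 75))**2 = (-11 - 4*76)**2 = (-11 - 304)**2 = (-315)**2 = 99225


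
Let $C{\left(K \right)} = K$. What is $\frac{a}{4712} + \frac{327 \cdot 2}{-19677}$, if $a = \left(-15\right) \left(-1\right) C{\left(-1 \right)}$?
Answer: $- \frac{1125601}{30906008} \approx -0.03642$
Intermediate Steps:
$a = -15$ ($a = \left(-15\right) \left(-1\right) \left(-1\right) = 15 \left(-1\right) = -15$)
$\frac{a}{4712} + \frac{327 \cdot 2}{-19677} = - \frac{15}{4712} + \frac{327 \cdot 2}{-19677} = \left(-15\right) \frac{1}{4712} + 654 \left(- \frac{1}{19677}\right) = - \frac{15}{4712} - \frac{218}{6559} = - \frac{1125601}{30906008}$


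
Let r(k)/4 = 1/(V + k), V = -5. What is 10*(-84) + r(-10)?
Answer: -12604/15 ≈ -840.27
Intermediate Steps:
r(k) = 4/(-5 + k)
10*(-84) + r(-10) = 10*(-84) + 4/(-5 - 10) = -840 + 4/(-15) = -840 + 4*(-1/15) = -840 - 4/15 = -12604/15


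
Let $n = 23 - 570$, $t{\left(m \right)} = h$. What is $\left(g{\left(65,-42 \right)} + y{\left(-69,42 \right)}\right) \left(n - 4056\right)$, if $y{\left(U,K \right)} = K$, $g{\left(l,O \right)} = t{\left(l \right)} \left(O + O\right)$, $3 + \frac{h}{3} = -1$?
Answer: $-4833150$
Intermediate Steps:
$h = -12$ ($h = -9 + 3 \left(-1\right) = -9 - 3 = -12$)
$t{\left(m \right)} = -12$
$g{\left(l,O \right)} = - 24 O$ ($g{\left(l,O \right)} = - 12 \left(O + O\right) = - 12 \cdot 2 O = - 24 O$)
$n = -547$ ($n = 23 - 570 = -547$)
$\left(g{\left(65,-42 \right)} + y{\left(-69,42 \right)}\right) \left(n - 4056\right) = \left(\left(-24\right) \left(-42\right) + 42\right) \left(-547 - 4056\right) = \left(1008 + 42\right) \left(-4603\right) = 1050 \left(-4603\right) = -4833150$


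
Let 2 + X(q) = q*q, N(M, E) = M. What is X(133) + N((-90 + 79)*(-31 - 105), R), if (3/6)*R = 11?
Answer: 19183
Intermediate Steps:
R = 22 (R = 2*11 = 22)
X(q) = -2 + q² (X(q) = -2 + q*q = -2 + q²)
X(133) + N((-90 + 79)*(-31 - 105), R) = (-2 + 133²) + (-90 + 79)*(-31 - 105) = (-2 + 17689) - 11*(-136) = 17687 + 1496 = 19183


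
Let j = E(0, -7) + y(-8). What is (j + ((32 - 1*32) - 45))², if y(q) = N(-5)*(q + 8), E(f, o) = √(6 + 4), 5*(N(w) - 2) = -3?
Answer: (-45 + √10)² ≈ 1750.4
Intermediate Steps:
N(w) = 7/5 (N(w) = 2 + (⅕)*(-3) = 2 - ⅗ = 7/5)
E(f, o) = √10
y(q) = 56/5 + 7*q/5 (y(q) = 7*(q + 8)/5 = 7*(8 + q)/5 = 56/5 + 7*q/5)
j = √10 (j = √10 + (56/5 + (7/5)*(-8)) = √10 + (56/5 - 56/5) = √10 + 0 = √10 ≈ 3.1623)
(j + ((32 - 1*32) - 45))² = (√10 + ((32 - 1*32) - 45))² = (√10 + ((32 - 32) - 45))² = (√10 + (0 - 45))² = (√10 - 45)² = (-45 + √10)²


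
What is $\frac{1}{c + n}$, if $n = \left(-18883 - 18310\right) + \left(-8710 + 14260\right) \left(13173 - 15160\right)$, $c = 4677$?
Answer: $- \frac{1}{11060366} \approx -9.0413 \cdot 10^{-8}$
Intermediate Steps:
$n = -11065043$ ($n = -37193 + 5550 \left(-1987\right) = -37193 - 11027850 = -11065043$)
$\frac{1}{c + n} = \frac{1}{4677 - 11065043} = \frac{1}{-11060366} = - \frac{1}{11060366}$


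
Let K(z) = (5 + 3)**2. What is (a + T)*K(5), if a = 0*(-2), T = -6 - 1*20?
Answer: -1664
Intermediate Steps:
K(z) = 64 (K(z) = 8**2 = 64)
T = -26 (T = -6 - 20 = -26)
a = 0
(a + T)*K(5) = (0 - 26)*64 = -26*64 = -1664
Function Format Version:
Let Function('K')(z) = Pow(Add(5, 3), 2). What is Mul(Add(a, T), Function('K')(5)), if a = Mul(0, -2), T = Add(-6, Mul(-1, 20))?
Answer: -1664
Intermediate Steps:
Function('K')(z) = 64 (Function('K')(z) = Pow(8, 2) = 64)
T = -26 (T = Add(-6, -20) = -26)
a = 0
Mul(Add(a, T), Function('K')(5)) = Mul(Add(0, -26), 64) = Mul(-26, 64) = -1664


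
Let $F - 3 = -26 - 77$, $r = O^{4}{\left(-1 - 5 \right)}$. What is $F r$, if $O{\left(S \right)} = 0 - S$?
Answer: $-129600$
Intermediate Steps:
$O{\left(S \right)} = - S$
$r = 1296$ ($r = \left(- (-1 - 5)\right)^{4} = \left(\left(-1\right) \left(-6\right)\right)^{4} = 6^{4} = 1296$)
$F = -100$ ($F = 3 - 103 = -100$)
$F r = \left(-100\right) 1296 = -129600$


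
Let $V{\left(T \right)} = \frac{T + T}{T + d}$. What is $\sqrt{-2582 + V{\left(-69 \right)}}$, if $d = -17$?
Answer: $\frac{11 i \sqrt{39431}}{43} \approx 50.798 i$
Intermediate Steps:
$V{\left(T \right)} = \frac{2 T}{-17 + T}$ ($V{\left(T \right)} = \frac{T + T}{T - 17} = \frac{2 T}{-17 + T}$)
$\sqrt{-2582 + V{\left(-69 \right)}} = \sqrt{-2582 + 2 \left(-69\right) \frac{1}{-17 - 69}} = \sqrt{-2582 + 2 \left(-69\right) \frac{1}{-86}} = \sqrt{-2582 + 2 \left(-69\right) \left(- \frac{1}{86}\right)} = \sqrt{-2582 + \frac{69}{43}} = \sqrt{- \frac{110957}{43}} = \frac{11 i \sqrt{39431}}{43}$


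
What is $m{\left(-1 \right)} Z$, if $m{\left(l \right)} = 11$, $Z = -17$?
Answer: $-187$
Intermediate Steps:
$m{\left(-1 \right)} Z = 11 \left(-17\right) = -187$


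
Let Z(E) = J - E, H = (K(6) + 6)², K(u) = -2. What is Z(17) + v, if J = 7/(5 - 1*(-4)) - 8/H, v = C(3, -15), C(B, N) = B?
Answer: -247/18 ≈ -13.722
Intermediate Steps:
H = 16 (H = (-2 + 6)² = 4² = 16)
v = 3
J = 5/18 (J = 7/(5 - 1*(-4)) - 8/16 = 7/(5 + 4) - 8*1/16 = 7/9 - ½ = 5/18 ≈ 0.27778)
Z(E) = 5/18 - E
Z(17) + v = (5/18 - 1*17) + 3 = (5/18 - 17) + 3 = -301/18 + 3 = -247/18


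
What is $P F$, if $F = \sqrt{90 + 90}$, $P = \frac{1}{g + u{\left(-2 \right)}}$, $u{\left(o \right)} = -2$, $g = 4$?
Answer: $3 \sqrt{5} \approx 6.7082$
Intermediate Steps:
$P = \frac{1}{2}$ ($P = \frac{1}{4 - 2} = \frac{1}{2} \approx 0.5$)
$F = 6 \sqrt{5}$ ($F = \sqrt{180} = 6 \sqrt{5} \approx 13.416$)
$P F = \frac{6 \sqrt{5}}{2} = 3 \sqrt{5}$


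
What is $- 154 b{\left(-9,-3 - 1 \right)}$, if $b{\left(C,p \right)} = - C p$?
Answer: $5544$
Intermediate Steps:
$b{\left(C,p \right)} = - C p$
$- 154 b{\left(-9,-3 - 1 \right)} = - 154 \left(\left(-1\right) \left(-9\right) \left(-3 - 1\right)\right) = - 154 \left(\left(-1\right) \left(-9\right) \left(-4\right)\right) = \left(-154\right) \left(-36\right) = 5544$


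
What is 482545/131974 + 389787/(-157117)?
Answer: 24374273227/20735358958 ≈ 1.1755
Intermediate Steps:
482545/131974 + 389787/(-157117) = 482545*(1/131974) + 389787*(-1/157117) = 482545/131974 - 389787/157117 = 24374273227/20735358958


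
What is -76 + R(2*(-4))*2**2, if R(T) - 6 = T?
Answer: -84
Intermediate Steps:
R(T) = 6 + T
-76 + R(2*(-4))*2**2 = -76 + (6 + 2*(-4))*2**2 = -76 + (6 - 8)*4 = -76 - 2*4 = -76 - 8 = -84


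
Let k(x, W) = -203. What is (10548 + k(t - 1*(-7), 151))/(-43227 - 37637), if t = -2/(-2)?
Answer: -10345/80864 ≈ -0.12793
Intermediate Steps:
t = 1 (t = -2*(-½) = 1)
(10548 + k(t - 1*(-7), 151))/(-43227 - 37637) = (10548 - 203)/(-43227 - 37637) = 10345/(-80864) = 10345*(-1/80864) = -10345/80864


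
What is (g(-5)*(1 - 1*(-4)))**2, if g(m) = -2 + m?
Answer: 1225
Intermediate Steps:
(g(-5)*(1 - 1*(-4)))**2 = ((-2 - 5)*(1 - 1*(-4)))**2 = (-7*(1 + 4))**2 = (-7*5)**2 = (-35)**2 = 1225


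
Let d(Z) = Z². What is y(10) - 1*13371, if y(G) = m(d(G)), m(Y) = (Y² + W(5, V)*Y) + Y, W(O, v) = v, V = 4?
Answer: -2871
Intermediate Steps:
m(Y) = Y² + 5*Y (m(Y) = (Y² + 4*Y) + Y = Y² + 5*Y)
y(G) = G²*(5 + G²)
y(10) - 1*13371 = 10²*(5 + 10²) - 1*13371 = 100*(5 + 100) - 13371 = 100*105 - 13371 = 10500 - 13371 = -2871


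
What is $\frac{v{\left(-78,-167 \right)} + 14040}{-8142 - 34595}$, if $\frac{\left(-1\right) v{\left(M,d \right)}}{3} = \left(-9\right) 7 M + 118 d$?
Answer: $- \frac{58416}{42737} \approx -1.3669$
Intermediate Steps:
$v{\left(M,d \right)} = - 354 d + 189 M$ ($v{\left(M,d \right)} = - 3 \left(\left(-9\right) 7 M + 118 d\right) = - 3 \left(- 63 M + 118 d\right) = - 354 d + 189 M$)
$\frac{v{\left(-78,-167 \right)} + 14040}{-8142 - 34595} = \frac{\left(\left(-354\right) \left(-167\right) + 189 \left(-78\right)\right) + 14040}{-8142 - 34595} = \frac{\left(59118 - 14742\right) + 14040}{-42737} = \left(44376 + 14040\right) \left(- \frac{1}{42737}\right) = 58416 \left(- \frac{1}{42737}\right) = - \frac{58416}{42737}$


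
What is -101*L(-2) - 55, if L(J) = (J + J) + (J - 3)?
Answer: 854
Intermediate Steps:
L(J) = -3 + 3*J (L(J) = 2*J + (-3 + J) = -3 + 3*J)
-101*L(-2) - 55 = -101*(-3 + 3*(-2)) - 55 = -101*(-3 - 6) - 55 = -101*(-9) - 55 = 909 - 55 = 854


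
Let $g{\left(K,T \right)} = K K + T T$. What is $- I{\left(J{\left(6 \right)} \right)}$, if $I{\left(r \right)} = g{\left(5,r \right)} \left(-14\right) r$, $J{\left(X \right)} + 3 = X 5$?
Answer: $285012$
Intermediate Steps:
$g{\left(K,T \right)} = K^{2} + T^{2}$
$J{\left(X \right)} = -3 + 5 X$ ($J{\left(X \right)} = -3 + X 5 = -3 + 5 X$)
$I{\left(r \right)} = r \left(-350 - 14 r^{2}\right)$ ($I{\left(r \right)} = \left(5^{2} + r^{2}\right) \left(-14\right) r = \left(25 + r^{2}\right) \left(-14\right) r = \left(-350 - 14 r^{2}\right) r = r \left(-350 - 14 r^{2}\right)$)
$- I{\left(J{\left(6 \right)} \right)} = - \left(-14\right) \left(-3 + 5 \cdot 6\right) \left(25 + \left(-3 + 5 \cdot 6\right)^{2}\right) = - \left(-14\right) \left(-3 + 30\right) \left(25 + \left(-3 + 30\right)^{2}\right) = - \left(-14\right) 27 \left(25 + 27^{2}\right) = - \left(-14\right) 27 \left(25 + 729\right) = - \left(-14\right) 27 \cdot 754 = \left(-1\right) \left(-285012\right) = 285012$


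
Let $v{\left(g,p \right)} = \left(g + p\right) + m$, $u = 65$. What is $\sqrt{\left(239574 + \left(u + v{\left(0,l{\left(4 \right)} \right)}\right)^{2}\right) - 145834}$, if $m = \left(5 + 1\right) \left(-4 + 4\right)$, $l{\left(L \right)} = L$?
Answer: $\sqrt{98501} \approx 313.85$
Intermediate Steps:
$m = 0$ ($m = 6 \cdot 0 = 0$)
$v{\left(g,p \right)} = g + p$ ($v{\left(g,p \right)} = \left(g + p\right) + 0 = g + p$)
$\sqrt{\left(239574 + \left(u + v{\left(0,l{\left(4 \right)} \right)}\right)^{2}\right) - 145834} = \sqrt{\left(239574 + \left(65 + \left(0 + 4\right)\right)^{2}\right) - 145834} = \sqrt{\left(239574 + \left(65 + 4\right)^{2}\right) - 145834} = \sqrt{\left(239574 + 69^{2}\right) - 145834} = \sqrt{\left(239574 + 4761\right) - 145834} = \sqrt{244335 - 145834} = \sqrt{98501}$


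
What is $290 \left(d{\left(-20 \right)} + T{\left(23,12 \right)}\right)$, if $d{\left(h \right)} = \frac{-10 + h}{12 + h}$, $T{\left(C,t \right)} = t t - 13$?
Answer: $\frac{78155}{2} \approx 39078.0$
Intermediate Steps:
$T{\left(C,t \right)} = -13 + t^{2}$ ($T{\left(C,t \right)} = t^{2} - 13 = -13 + t^{2}$)
$d{\left(h \right)} = \frac{-10 + h}{12 + h}$
$290 \left(d{\left(-20 \right)} + T{\left(23,12 \right)}\right) = 290 \left(\frac{-10 - 20}{12 - 20} - \left(13 - 12^{2}\right)\right) = 290 \left(\frac{1}{-8} \left(-30\right) + \left(-13 + 144\right)\right) = 290 \left(\left(- \frac{1}{8}\right) \left(-30\right) + 131\right) = 290 \left(\frac{15}{4} + 131\right) = 290 \cdot \frac{539}{4} = \frac{78155}{2}$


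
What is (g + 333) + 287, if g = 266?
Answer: 886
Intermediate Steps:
(g + 333) + 287 = (266 + 333) + 287 = 599 + 287 = 886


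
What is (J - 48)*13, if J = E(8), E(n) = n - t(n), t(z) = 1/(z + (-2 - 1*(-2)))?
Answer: -4173/8 ≈ -521.63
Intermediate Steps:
t(z) = 1/z (t(z) = 1/(z + (-2 + 2)) = 1/(z + 0) = 1/z)
E(n) = n - 1/n
J = 63/8 (J = 8 - 1/8 = 8 - 1*⅛ = 8 - ⅛ = 63/8 ≈ 7.8750)
(J - 48)*13 = (63/8 - 48)*13 = -321/8*13 = -4173/8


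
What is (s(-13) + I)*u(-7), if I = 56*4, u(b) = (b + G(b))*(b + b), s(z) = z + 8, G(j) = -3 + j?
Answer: 52122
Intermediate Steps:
s(z) = 8 + z
u(b) = 2*b*(-3 + 2*b) (u(b) = (b + (-3 + b))*(b + b) = (-3 + 2*b)*(2*b) = 2*b*(-3 + 2*b))
I = 224
(s(-13) + I)*u(-7) = ((8 - 13) + 224)*(2*(-7)*(-3 + 2*(-7))) = (-5 + 224)*(2*(-7)*(-3 - 14)) = 219*(2*(-7)*(-17)) = 219*238 = 52122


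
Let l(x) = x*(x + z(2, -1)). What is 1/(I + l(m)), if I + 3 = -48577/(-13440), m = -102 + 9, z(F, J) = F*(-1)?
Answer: 13440/118750657 ≈ 0.00011318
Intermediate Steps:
z(F, J) = -F
m = -93
l(x) = x*(-2 + x) (l(x) = x*(x - 1*2) = x*(x - 2) = x*(-2 + x))
I = 8257/13440 (I = -3 - 48577/(-13440) = -3 - 48577*(-1/13440) = -3 + 48577/13440 = 8257/13440 ≈ 0.61436)
1/(I + l(m)) = 1/(8257/13440 - 93*(-2 - 93)) = 1/(8257/13440 - 93*(-95)) = 1/(8257/13440 + 8835) = 1/(118750657/13440) = 13440/118750657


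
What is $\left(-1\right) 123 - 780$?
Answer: $-903$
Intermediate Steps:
$\left(-1\right) 123 - 780 = -123 - 780 = -903$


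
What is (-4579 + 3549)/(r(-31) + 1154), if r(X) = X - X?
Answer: -515/577 ≈ -0.89255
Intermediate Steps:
r(X) = 0
(-4579 + 3549)/(r(-31) + 1154) = (-4579 + 3549)/(0 + 1154) = -1030/1154 = -1030*1/1154 = -515/577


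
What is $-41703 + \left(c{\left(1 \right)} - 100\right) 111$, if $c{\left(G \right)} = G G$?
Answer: $-52692$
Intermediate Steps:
$c{\left(G \right)} = G^{2}$
$-41703 + \left(c{\left(1 \right)} - 100\right) 111 = -41703 + \left(1^{2} - 100\right) 111 = -41703 + \left(1 - 100\right) 111 = -41703 - 10989 = -52692$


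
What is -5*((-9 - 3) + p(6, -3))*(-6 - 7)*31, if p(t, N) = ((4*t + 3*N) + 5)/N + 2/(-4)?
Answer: -231725/6 ≈ -38621.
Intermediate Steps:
p(t, N) = -½ + (5 + 3*N + 4*t)/N (p(t, N) = ((3*N + 4*t) + 5)/N + 2*(-¼) = (5 + 3*N + 4*t)/N - ½ = -½ + (5 + 3*N + 4*t)/N)
-5*((-9 - 3) + p(6, -3))*(-6 - 7)*31 = -5*((-9 - 3) + (½)*(10 + 5*(-3) + 8*6)/(-3))*(-6 - 7)*31 = -5*(-12 + (½)*(-⅓)*(10 - 15 + 48))*(-13)*31 = -5*(-12 + (½)*(-⅓)*43)*(-13)*31 = -5*(-12 - 43/6)*(-13)*31 = -(-575)*(-13)/6*31 = -5*1495/6*31 = -7475/6*31 = -231725/6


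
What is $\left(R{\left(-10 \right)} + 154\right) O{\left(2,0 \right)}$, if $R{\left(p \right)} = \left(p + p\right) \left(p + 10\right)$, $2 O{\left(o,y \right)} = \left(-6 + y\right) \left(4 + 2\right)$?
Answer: $-2772$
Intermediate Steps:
$O{\left(o,y \right)} = -18 + 3 y$ ($O{\left(o,y \right)} = \frac{\left(-6 + y\right) \left(4 + 2\right)}{2} = \frac{\left(-6 + y\right) 6}{2} = \frac{-36 + 6 y}{2} = -18 + 3 y$)
$R{\left(p \right)} = 2 p \left(10 + p\right)$
$\left(R{\left(-10 \right)} + 154\right) O{\left(2,0 \right)} = \left(2 \left(-10\right) \left(10 - 10\right) + 154\right) \left(-18 + 3 \cdot 0\right) = \left(2 \left(-10\right) 0 + 154\right) \left(-18 + 0\right) = \left(0 + 154\right) \left(-18\right) = 154 \left(-18\right) = -2772$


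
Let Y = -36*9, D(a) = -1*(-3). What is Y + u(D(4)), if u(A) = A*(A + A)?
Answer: -306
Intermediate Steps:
D(a) = 3
u(A) = 2*A**2 (u(A) = A*(2*A) = 2*A**2)
Y = -324
Y + u(D(4)) = -324 + 2*3**2 = -324 + 2*9 = -324 + 18 = -306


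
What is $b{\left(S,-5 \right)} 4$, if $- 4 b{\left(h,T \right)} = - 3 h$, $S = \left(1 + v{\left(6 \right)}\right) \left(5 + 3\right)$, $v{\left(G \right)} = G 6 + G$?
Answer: $1032$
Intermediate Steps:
$v{\left(G \right)} = 7 G$ ($v{\left(G \right)} = 6 G + G = 7 G$)
$S = 344$ ($S = \left(1 + 7 \cdot 6\right) \left(5 + 3\right) = \left(1 + 42\right) 8 = 43 \cdot 8 = 344$)
$b{\left(h,T \right)} = \frac{3 h}{4}$ ($b{\left(h,T \right)} = - \frac{\left(-3\right) h}{4} = \frac{3 h}{4}$)
$b{\left(S,-5 \right)} 4 = \frac{3}{4} \cdot 344 \cdot 4 = 258 \cdot 4 = 1032$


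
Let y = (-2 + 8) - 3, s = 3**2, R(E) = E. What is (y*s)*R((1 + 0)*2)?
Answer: 54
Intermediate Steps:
s = 9
y = 3 (y = 6 - 3 = 3)
(y*s)*R((1 + 0)*2) = (3*9)*((1 + 0)*2) = 27*(1*2) = 27*2 = 54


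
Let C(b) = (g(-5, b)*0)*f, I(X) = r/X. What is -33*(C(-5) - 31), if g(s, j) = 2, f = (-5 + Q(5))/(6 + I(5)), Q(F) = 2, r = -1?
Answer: 1023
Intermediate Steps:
I(X) = -1/X
f = -15/29 (f = (-5 + 2)/(6 - 1/5) = -3/(6 - 1*⅕) = -3/(6 - ⅕) = -3/29/5 = -3*5/29 = -15/29 ≈ -0.51724)
C(b) = 0 (C(b) = (2*0)*(-15/29) = 0*(-15/29) = 0)
-33*(C(-5) - 31) = -33*(0 - 31) = -33*(-31) = 1023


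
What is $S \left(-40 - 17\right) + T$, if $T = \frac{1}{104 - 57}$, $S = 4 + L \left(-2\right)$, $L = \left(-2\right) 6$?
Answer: $- \frac{75011}{47} \approx -1596.0$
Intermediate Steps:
$L = -12$
$S = 28$ ($S = 4 - -24 = 4 + 24 = 28$)
$T = \frac{1}{47} \approx 0.021277$
$S \left(-40 - 17\right) + T = 28 \left(-40 - 17\right) + \frac{1}{47} = 28 \left(-57\right) + \frac{1}{47} = -1596 + \frac{1}{47} = - \frac{75011}{47}$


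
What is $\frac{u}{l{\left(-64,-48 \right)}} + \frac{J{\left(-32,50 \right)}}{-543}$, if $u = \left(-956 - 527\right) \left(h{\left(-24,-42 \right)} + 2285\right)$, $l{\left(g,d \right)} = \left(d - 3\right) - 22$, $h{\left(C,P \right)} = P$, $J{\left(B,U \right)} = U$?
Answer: $\frac{1806214717}{39639} \approx 45567.0$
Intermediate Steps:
$l{\left(g,d \right)} = -25 + d$ ($l{\left(g,d \right)} = \left(-3 + d\right) - 22 = -25 + d$)
$u = -3326369$ ($u = \left(-956 - 527\right) \left(-42 + 2285\right) = \left(-1483\right) 2243 = -3326369$)
$\frac{u}{l{\left(-64,-48 \right)}} + \frac{J{\left(-32,50 \right)}}{-543} = - \frac{3326369}{-25 - 48} + \frac{50}{-543} = - \frac{3326369}{-73} + 50 \left(- \frac{1}{543}\right) = \left(-3326369\right) \left(- \frac{1}{73}\right) - \frac{50}{543} = \frac{3326369}{73} - \frac{50}{543} = \frac{1806214717}{39639}$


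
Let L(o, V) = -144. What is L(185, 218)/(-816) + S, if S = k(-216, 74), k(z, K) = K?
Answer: 1261/17 ≈ 74.177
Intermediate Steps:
S = 74
L(185, 218)/(-816) + S = -144/(-816) + 74 = -144*(-1/816) + 74 = 3/17 + 74 = 1261/17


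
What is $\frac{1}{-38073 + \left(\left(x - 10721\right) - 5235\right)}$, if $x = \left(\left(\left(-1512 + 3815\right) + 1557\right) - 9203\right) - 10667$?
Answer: $- \frac{1}{70039} \approx -1.4278 \cdot 10^{-5}$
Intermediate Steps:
$x = -16010$ ($x = \left(\left(2303 + 1557\right) - 9203\right) - 10667 = \left(3860 - 9203\right) - 10667 = -5343 - 10667 = -16010$)
$\frac{1}{-38073 + \left(\left(x - 10721\right) - 5235\right)} = \frac{1}{-38073 - 31966} = \frac{1}{-70039} = - \frac{1}{70039}$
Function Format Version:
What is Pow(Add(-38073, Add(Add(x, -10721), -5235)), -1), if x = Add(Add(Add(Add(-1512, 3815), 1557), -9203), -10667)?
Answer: Rational(-1, 70039) ≈ -1.4278e-5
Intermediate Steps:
x = -16010 (x = Add(Add(Add(2303, 1557), -9203), -10667) = Add(Add(3860, -9203), -10667) = Add(-5343, -10667) = -16010)
Pow(Add(-38073, Add(Add(x, -10721), -5235)), -1) = Pow(Add(-38073, Add(Add(-16010, -10721), -5235)), -1) = Pow(Add(-38073, Add(-26731, -5235)), -1) = Pow(Add(-38073, -31966), -1) = Pow(-70039, -1) = Rational(-1, 70039)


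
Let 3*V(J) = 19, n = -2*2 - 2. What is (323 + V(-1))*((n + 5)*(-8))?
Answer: 7904/3 ≈ 2634.7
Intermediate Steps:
n = -6 (n = -4 - 2 = -6)
V(J) = 19/3 (V(J) = (⅓)*19 = 19/3)
(323 + V(-1))*((n + 5)*(-8)) = (323 + 19/3)*((-6 + 5)*(-8)) = 988*(-1*(-8))/3 = (988/3)*8 = 7904/3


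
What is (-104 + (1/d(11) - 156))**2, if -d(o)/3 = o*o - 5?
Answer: 8186811361/121104 ≈ 67602.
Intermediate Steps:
d(o) = 15 - 3*o**2 (d(o) = -3*(o*o - 5) = -3*(o**2 - 5) = -3*(-5 + o**2) = 15 - 3*o**2)
(-104 + (1/d(11) - 156))**2 = (-104 + (1/(15 - 3*11**2) - 156))**2 = (-104 + (1/(15 - 3*121) - 156))**2 = (-104 + (1/(15 - 363) - 156))**2 = (-104 + (1/(-348) - 156))**2 = (-104 + (-1/348 - 156))**2 = (-104 - 54289/348)**2 = (-90481/348)**2 = 8186811361/121104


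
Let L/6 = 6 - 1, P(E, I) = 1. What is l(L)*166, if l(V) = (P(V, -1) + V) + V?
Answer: 10126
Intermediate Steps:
L = 30 (L = 6*(6 - 1) = 6*5 = 30)
l(V) = 1 + 2*V (l(V) = (1 + V) + V = 1 + 2*V)
l(L)*166 = (1 + 2*30)*166 = (1 + 60)*166 = 61*166 = 10126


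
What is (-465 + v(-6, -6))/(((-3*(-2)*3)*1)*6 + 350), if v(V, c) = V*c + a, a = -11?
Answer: -220/229 ≈ -0.96070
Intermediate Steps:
v(V, c) = -11 + V*c (v(V, c) = V*c - 11 = -11 + V*c)
(-465 + v(-6, -6))/(((-3*(-2)*3)*1)*6 + 350) = (-465 + (-11 - 6*(-6)))/(((-3*(-2)*3)*1)*6 + 350) = (-465 + (-11 + 36))/(((6*3)*1)*6 + 350) = (-465 + 25)/((18*1)*6 + 350) = -440/(18*6 + 350) = -440/(108 + 350) = -440/458 = -440*1/458 = -220/229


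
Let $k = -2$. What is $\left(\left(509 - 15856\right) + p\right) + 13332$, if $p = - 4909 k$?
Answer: $7803$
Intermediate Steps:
$p = 9818$ ($p = \left(-4909\right) \left(-2\right) = 9818$)
$\left(\left(509 - 15856\right) + p\right) + 13332 = \left(\left(509 - 15856\right) + 9818\right) + 13332 = \left(-15347 + 9818\right) + 13332 = -5529 + 13332 = 7803$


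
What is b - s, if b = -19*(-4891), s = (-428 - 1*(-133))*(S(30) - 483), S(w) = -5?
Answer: -51031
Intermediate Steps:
s = 143960 (s = (-428 - 1*(-133))*(-5 - 483) = (-428 + 133)*(-488) = -295*(-488) = 143960)
b = 92929
b - s = 92929 - 1*143960 = 92929 - 143960 = -51031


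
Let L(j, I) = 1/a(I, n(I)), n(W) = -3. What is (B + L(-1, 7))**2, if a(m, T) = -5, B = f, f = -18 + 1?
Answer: 7396/25 ≈ 295.84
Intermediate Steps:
f = -17
B = -17
L(j, I) = -1/5 (L(j, I) = 1/(-5) = -1/5)
(B + L(-1, 7))**2 = (-17 - 1/5)**2 = (-86/5)**2 = 7396/25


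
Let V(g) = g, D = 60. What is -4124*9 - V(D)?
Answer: -37176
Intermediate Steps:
-4124*9 - V(D) = -4124*9 - 1*60 = -37116 - 60 = -37176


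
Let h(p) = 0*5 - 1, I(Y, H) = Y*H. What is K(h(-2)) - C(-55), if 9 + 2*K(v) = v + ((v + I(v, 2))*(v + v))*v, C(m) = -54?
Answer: 46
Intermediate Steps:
I(Y, H) = H*Y
h(p) = -1 (h(p) = 0 - 1 = -1)
K(v) = -9/2 + v/2 + 3*v**3 (K(v) = -9/2 + (v + ((v + 2*v)*(v + v))*v)/2 = -9/2 + (v + ((3*v)*(2*v))*v)/2 = -9/2 + (v + (6*v**2)*v)/2 = -9/2 + (v + 6*v**3)/2 = -9/2 + (v/2 + 3*v**3) = -9/2 + v/2 + 3*v**3)
K(h(-2)) - C(-55) = (-9/2 + (1/2)*(-1) + 3*(-1)**3) - 1*(-54) = (-9/2 - 1/2 + 3*(-1)) + 54 = (-9/2 - 1/2 - 3) + 54 = -8 + 54 = 46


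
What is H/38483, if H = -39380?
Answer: -39380/38483 ≈ -1.0233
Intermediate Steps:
H/38483 = -39380/38483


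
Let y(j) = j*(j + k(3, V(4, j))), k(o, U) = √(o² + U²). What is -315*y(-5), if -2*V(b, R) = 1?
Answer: -7875 + 1575*√37/2 ≈ -3084.8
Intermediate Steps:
V(b, R) = -½ (V(b, R) = -½*1 = -½)
k(o, U) = √(U² + o²)
y(j) = j*(j + √37/2) (y(j) = j*(j + √((-½)² + 3²)) = j*(j + √(¼ + 9)) = j*(j + √(37/4)) = j*(j + √37/2))
-315*y(-5) = -315*(-5)*(√37 + 2*(-5))/2 = -315*(-5)*(√37 - 10)/2 = -315*(-5)*(-10 + √37)/2 = -315*(25 - 5*√37/2) = -7875 + 1575*√37/2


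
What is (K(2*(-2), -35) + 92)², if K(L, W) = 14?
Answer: 11236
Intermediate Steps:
(K(2*(-2), -35) + 92)² = (14 + 92)² = 106² = 11236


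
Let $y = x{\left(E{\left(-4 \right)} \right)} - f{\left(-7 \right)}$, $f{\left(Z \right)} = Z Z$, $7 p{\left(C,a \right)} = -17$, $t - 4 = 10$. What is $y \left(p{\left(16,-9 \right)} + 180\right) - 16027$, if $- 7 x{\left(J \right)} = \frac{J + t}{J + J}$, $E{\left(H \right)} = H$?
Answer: $- \frac{4840473}{196} \approx -24696.0$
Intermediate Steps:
$t = 14$ ($t = 4 + 10 = 14$)
$p{\left(C,a \right)} = - \frac{17}{7}$ ($p{\left(C,a \right)} = \frac{1}{7} \left(-17\right) = - \frac{17}{7}$)
$x{\left(J \right)} = - \frac{14 + J}{14 J}$ ($x{\left(J \right)} = - \frac{\left(J + 14\right) \frac{1}{J + J}}{7} = - \frac{\left(14 + J\right) \frac{1}{2 J}}{7} = - \frac{\frac{1}{2} \frac{1}{J} \left(14 + J\right)}{7} = - \frac{14 + J}{14 J}$)
$f{\left(Z \right)} = Z^{2}$
$y = - \frac{1367}{28}$ ($y = \frac{-14 - -4}{14 \left(-4\right)} - \left(-7\right)^{2} = \frac{1}{14} \left(- \frac{1}{4}\right) \left(-14 + 4\right) - 49 = \frac{1}{14} \left(- \frac{1}{4}\right) \left(-10\right) - 49 = \frac{5}{28} - 49 = - \frac{1367}{28} \approx -48.821$)
$y \left(p{\left(16,-9 \right)} + 180\right) - 16027 = - \frac{1367 \left(- \frac{17}{7} + 180\right)}{28} - 16027 = \left(- \frac{1367}{28}\right) \frac{1243}{7} - 16027 = - \frac{1699181}{196} - 16027 = - \frac{4840473}{196}$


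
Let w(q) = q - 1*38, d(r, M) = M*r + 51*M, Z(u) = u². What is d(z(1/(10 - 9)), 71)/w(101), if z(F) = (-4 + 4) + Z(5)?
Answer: 5396/63 ≈ 85.651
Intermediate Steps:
z(F) = 25 (z(F) = (-4 + 4) + 5² = 0 + 25 = 25)
d(r, M) = 51*M + M*r
w(q) = -38 + q (w(q) = q - 38 = -38 + q)
d(z(1/(10 - 9)), 71)/w(101) = (71*(51 + 25))/(-38 + 101) = (71*76)/63 = 5396*(1/63) = 5396/63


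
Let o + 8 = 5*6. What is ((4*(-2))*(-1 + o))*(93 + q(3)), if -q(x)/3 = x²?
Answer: -11088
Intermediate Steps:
o = 22 (o = -8 + 5*6 = -8 + 30 = 22)
q(x) = -3*x²
((4*(-2))*(-1 + o))*(93 + q(3)) = ((4*(-2))*(-1 + 22))*(93 - 3*3²) = (-8*21)*(93 - 3*9) = -168*(93 - 27) = -168*66 = -11088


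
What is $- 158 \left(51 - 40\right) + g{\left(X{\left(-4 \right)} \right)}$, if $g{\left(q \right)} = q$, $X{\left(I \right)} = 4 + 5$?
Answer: $-1729$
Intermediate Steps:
$X{\left(I \right)} = 9$
$- 158 \left(51 - 40\right) + g{\left(X{\left(-4 \right)} \right)} = - 158 \left(51 - 40\right) + 9 = \left(-158\right) 11 + 9 = -1738 + 9 = -1729$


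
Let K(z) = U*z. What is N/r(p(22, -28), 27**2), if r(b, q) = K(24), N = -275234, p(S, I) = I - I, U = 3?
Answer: -137617/36 ≈ -3822.7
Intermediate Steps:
p(S, I) = 0
K(z) = 3*z
r(b, q) = 72 (r(b, q) = 3*24 = 72)
N/r(p(22, -28), 27**2) = -275234/72 = -275234*1/72 = -137617/36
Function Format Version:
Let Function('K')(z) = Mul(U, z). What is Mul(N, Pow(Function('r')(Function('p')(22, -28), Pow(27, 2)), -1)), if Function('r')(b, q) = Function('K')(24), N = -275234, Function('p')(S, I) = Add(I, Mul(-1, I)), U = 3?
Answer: Rational(-137617, 36) ≈ -3822.7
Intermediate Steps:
Function('p')(S, I) = 0
Function('K')(z) = Mul(3, z)
Function('r')(b, q) = 72 (Function('r')(b, q) = Mul(3, 24) = 72)
Mul(N, Pow(Function('r')(Function('p')(22, -28), Pow(27, 2)), -1)) = Mul(-275234, Pow(72, -1)) = Mul(-275234, Rational(1, 72)) = Rational(-137617, 36)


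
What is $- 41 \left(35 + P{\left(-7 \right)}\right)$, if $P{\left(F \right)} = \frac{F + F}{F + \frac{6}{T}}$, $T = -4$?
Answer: $- \frac{25543}{17} \approx -1502.5$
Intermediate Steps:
$P{\left(F \right)} = \frac{2 F}{- \frac{3}{2} + F}$ ($P{\left(F \right)} = \frac{F + F}{F + \frac{6}{-4}} = \frac{2 F}{F + 6 \left(- \frac{1}{4}\right)} = \frac{2 F}{F - \frac{3}{2}} = \frac{2 F}{- \frac{3}{2} + F}$)
$- 41 \left(35 + P{\left(-7 \right)}\right) = - 41 \left(35 + 4 \left(-7\right) \frac{1}{-3 + 2 \left(-7\right)}\right) = - 41 \left(35 + 4 \left(-7\right) \frac{1}{-3 - 14}\right) = - 41 \left(35 + 4 \left(-7\right) \frac{1}{-17}\right) = - 41 \left(35 + 4 \left(-7\right) \left(- \frac{1}{17}\right)\right) = - 41 \left(35 + \frac{28}{17}\right) = \left(-41\right) \frac{623}{17} = - \frac{25543}{17}$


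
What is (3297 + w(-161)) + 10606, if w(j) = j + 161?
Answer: 13903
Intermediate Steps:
w(j) = 161 + j
(3297 + w(-161)) + 10606 = (3297 + (161 - 161)) + 10606 = (3297 + 0) + 10606 = 3297 + 10606 = 13903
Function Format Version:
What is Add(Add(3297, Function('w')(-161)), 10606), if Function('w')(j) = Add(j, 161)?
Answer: 13903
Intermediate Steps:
Function('w')(j) = Add(161, j)
Add(Add(3297, Function('w')(-161)), 10606) = Add(Add(3297, Add(161, -161)), 10606) = Add(Add(3297, 0), 10606) = Add(3297, 10606) = 13903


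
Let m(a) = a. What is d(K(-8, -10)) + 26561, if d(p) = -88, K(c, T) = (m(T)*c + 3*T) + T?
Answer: 26473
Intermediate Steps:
K(c, T) = 4*T + T*c (K(c, T) = (T*c + 3*T) + T = (3*T + T*c) + T = 4*T + T*c)
d(K(-8, -10)) + 26561 = -88 + 26561 = 26473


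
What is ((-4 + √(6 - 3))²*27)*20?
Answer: 10260 - 4320*√3 ≈ 2777.5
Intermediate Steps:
((-4 + √(6 - 3))²*27)*20 = ((-4 + √3)²*27)*20 = (27*(-4 + √3)²)*20 = 540*(-4 + √3)²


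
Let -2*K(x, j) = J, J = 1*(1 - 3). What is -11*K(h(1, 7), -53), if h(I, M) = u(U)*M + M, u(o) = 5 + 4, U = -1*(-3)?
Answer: -11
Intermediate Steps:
U = 3
u(o) = 9
h(I, M) = 10*M (h(I, M) = 9*M + M = 10*M)
J = -2 (J = 1*(-2) = -2)
K(x, j) = 1 (K(x, j) = -1/2*(-2) = 1)
-11*K(h(1, 7), -53) = -11*1 = -11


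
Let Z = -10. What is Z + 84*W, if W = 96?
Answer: 8054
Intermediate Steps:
Z + 84*W = -10 + 84*96 = -10 + 8064 = 8054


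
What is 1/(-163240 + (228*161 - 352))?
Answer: -1/126884 ≈ -7.8812e-6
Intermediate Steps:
1/(-163240 + (228*161 - 352)) = 1/(-163240 + (36708 - 352)) = 1/(-163240 + 36356) = 1/(-126884) = -1/126884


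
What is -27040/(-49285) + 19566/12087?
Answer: 28692062/13237951 ≈ 2.1674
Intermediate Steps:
-27040/(-49285) + 19566/12087 = -27040*(-1/49285) + 19566*(1/12087) = 5408/9857 + 2174/1343 = 28692062/13237951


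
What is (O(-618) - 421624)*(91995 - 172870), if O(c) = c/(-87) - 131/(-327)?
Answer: 323353554057125/9483 ≈ 3.4098e+10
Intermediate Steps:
O(c) = 131/327 - c/87 (O(c) = c*(-1/87) - 131*(-1/327) = -c/87 + 131/327 = 131/327 - c/87)
(O(-618) - 421624)*(91995 - 172870) = ((131/327 - 1/87*(-618)) - 421624)*(91995 - 172870) = ((131/327 + 206/29) - 421624)*(-80875) = (71161/9483 - 421624)*(-80875) = -3998189231/9483*(-80875) = 323353554057125/9483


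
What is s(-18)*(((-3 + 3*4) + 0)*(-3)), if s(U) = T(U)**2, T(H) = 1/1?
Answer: -27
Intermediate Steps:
T(H) = 1 (T(H) = 1*1 = 1)
s(U) = 1 (s(U) = 1**2 = 1)
s(-18)*(((-3 + 3*4) + 0)*(-3)) = 1*(((-3 + 3*4) + 0)*(-3)) = 1*(((-3 + 12) + 0)*(-3)) = 1*((9 + 0)*(-3)) = 1*(9*(-3)) = 1*(-27) = -27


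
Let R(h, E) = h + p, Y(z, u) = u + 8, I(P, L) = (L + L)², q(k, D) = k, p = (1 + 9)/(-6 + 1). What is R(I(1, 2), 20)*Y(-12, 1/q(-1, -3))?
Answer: 98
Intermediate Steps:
p = -2 (p = 10/(-5) = 10*(-⅕) = -2)
I(P, L) = 4*L² (I(P, L) = (2*L)² = 4*L²)
Y(z, u) = 8 + u
R(h, E) = -2 + h (R(h, E) = h - 2 = -2 + h)
R(I(1, 2), 20)*Y(-12, 1/q(-1, -3)) = (-2 + 4*2²)*(8 + 1/(-1)) = (-2 + 4*4)*(8 - 1) = (-2 + 16)*7 = 14*7 = 98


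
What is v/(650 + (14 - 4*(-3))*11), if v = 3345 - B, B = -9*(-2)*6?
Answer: 83/24 ≈ 3.4583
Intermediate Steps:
B = 108 (B = 18*6 = 108)
v = 3237 (v = 3345 - 1*108 = 3345 - 108 = 3237)
v/(650 + (14 - 4*(-3))*11) = 3237/(650 + (14 - 4*(-3))*11) = 3237/(650 + (14 + 12)*11) = 3237/(650 + 26*11) = 3237/(650 + 286) = 3237/936 = 3237*(1/936) = 83/24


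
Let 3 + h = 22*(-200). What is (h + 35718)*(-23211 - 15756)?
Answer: -1220251605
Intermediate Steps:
h = -4403 (h = -3 + 22*(-200) = -3 - 4400 = -4403)
(h + 35718)*(-23211 - 15756) = (-4403 + 35718)*(-23211 - 15756) = 31315*(-38967) = -1220251605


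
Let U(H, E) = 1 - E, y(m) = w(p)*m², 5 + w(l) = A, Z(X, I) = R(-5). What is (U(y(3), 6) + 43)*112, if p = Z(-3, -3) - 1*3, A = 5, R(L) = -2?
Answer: 4256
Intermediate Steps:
Z(X, I) = -2
p = -5 (p = -2 - 1*3 = -2 - 3 = -5)
w(l) = 0 (w(l) = -5 + 5 = 0)
y(m) = 0 (y(m) = 0*m² = 0)
(U(y(3), 6) + 43)*112 = ((1 - 1*6) + 43)*112 = ((1 - 6) + 43)*112 = (-5 + 43)*112 = 38*112 = 4256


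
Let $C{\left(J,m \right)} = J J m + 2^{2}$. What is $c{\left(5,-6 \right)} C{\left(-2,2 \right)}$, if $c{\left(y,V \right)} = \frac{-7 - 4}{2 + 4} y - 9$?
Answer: $-218$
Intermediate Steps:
$C{\left(J,m \right)} = 4 + m J^{2}$ ($C{\left(J,m \right)} = J^{2} m + 4 = m J^{2} + 4 = 4 + m J^{2}$)
$c{\left(y,V \right)} = -9 - \frac{11 y}{6}$ ($c{\left(y,V \right)} = - \frac{11}{6} y - 9 = \left(-11\right) \frac{1}{6} y - 9 = - \frac{11 y}{6} - 9 = -9 - \frac{11 y}{6}$)
$c{\left(5,-6 \right)} C{\left(-2,2 \right)} = \left(-9 - \frac{55}{6}\right) \left(4 + 2 \left(-2\right)^{2}\right) = \left(-9 - \frac{55}{6}\right) \left(4 + 2 \cdot 4\right) = - \frac{109 \left(4 + 8\right)}{6} = \left(- \frac{109}{6}\right) 12 = -218$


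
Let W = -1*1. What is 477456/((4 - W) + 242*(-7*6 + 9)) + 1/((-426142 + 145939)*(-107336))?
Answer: -14359904208566867/240035512149048 ≈ -59.824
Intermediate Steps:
W = -1
477456/((4 - W) + 242*(-7*6 + 9)) + 1/((-426142 + 145939)*(-107336)) = 477456/((4 - 1*(-1)) + 242*(-7*6 + 9)) + 1/((-426142 + 145939)*(-107336)) = 477456/((4 + 1) + 242*(-42 + 9)) - 1/107336/(-280203) = 477456/(5 + 242*(-33)) - 1/280203*(-1/107336) = 477456/(5 - 7986) + 1/30075869208 = 477456/(-7981) + 1/30075869208 = 477456*(-1/7981) + 1/30075869208 = -477456/7981 + 1/30075869208 = -14359904208566867/240035512149048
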